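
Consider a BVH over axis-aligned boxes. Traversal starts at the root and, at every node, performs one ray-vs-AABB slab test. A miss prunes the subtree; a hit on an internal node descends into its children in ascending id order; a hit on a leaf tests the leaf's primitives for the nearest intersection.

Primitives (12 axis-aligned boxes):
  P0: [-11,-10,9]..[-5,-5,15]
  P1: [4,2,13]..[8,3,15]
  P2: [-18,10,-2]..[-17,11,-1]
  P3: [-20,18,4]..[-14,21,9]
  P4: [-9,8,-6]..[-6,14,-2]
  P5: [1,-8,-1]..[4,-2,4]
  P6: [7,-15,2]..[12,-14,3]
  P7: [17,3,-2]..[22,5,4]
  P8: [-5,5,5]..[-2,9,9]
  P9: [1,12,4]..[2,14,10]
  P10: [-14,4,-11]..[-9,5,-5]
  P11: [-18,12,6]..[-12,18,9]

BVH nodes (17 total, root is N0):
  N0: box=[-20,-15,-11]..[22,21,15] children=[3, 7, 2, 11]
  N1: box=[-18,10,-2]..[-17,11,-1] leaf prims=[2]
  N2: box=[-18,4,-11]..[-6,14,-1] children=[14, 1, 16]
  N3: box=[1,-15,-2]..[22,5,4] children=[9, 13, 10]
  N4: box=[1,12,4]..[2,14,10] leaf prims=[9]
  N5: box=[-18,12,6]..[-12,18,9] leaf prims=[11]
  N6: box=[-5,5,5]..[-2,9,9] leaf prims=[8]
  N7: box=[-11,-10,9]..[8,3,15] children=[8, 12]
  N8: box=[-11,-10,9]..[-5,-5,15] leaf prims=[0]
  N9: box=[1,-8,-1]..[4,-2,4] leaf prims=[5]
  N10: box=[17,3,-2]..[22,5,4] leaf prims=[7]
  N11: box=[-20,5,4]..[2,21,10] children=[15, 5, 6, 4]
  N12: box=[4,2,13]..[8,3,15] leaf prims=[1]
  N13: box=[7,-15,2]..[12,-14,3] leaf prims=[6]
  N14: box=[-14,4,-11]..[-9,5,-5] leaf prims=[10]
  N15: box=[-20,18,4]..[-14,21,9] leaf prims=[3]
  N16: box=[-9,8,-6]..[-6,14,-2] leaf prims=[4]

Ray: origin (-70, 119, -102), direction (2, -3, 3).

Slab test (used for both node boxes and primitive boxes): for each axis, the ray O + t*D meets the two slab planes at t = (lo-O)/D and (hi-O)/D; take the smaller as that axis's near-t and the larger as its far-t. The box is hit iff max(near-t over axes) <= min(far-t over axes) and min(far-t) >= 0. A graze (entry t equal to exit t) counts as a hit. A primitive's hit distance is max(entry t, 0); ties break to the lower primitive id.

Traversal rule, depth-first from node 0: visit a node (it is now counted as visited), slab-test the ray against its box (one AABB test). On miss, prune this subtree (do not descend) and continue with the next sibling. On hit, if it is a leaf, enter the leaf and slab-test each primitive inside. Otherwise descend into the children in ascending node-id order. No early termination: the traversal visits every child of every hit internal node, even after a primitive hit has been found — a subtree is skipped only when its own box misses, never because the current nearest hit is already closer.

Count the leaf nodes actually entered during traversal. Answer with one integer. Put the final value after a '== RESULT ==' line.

Trace the traversal:
N0 x:[25,46] y:[98/3,134/3] z:[91/3,39] -> hit [98/3,39], descend [2, 3, 7, 11]
  N2 x:[26,32] y:[35,115/3] z:[91/3,101/3] -> miss, prune
  N3 x:[71/2,46] y:[38,134/3] z:[100/3,106/3] -> miss, prune
  N7 x:[59/2,39] y:[116/3,43] z:[37,39] -> hit [116/3,39], descend [8, 12]
    N8 x:[59/2,65/2] y:[124/3,43] z:[37,39] -> miss, prune
    N12 x:[37,39] y:[116/3,39] z:[115/3,39] -> hit [116/3,39] leaf, test {P1@t=116/3}
  N11 x:[25,36] y:[98/3,38] z:[106/3,112/3] -> hit [106/3,36], descend [4, 5, 6, 15]
    N4 x:[71/2,36] y:[35,107/3] z:[106/3,112/3] -> hit [71/2,107/3] leaf, test {P9@t=71/2}
    N5 x:[26,29] y:[101/3,107/3] z:[36,37] -> miss, prune
    N6 x:[65/2,34] y:[110/3,38] z:[107/3,37] -> miss, prune
    N15 x:[25,28] y:[98/3,101/3] z:[106/3,37] -> miss, prune

Visited [0, 2, 3, 7, 8, 12, 11, 4, 5, 6, 15]. Tests: 11 box, 2 leaf. Nearest: P9.

== RESULT ==
2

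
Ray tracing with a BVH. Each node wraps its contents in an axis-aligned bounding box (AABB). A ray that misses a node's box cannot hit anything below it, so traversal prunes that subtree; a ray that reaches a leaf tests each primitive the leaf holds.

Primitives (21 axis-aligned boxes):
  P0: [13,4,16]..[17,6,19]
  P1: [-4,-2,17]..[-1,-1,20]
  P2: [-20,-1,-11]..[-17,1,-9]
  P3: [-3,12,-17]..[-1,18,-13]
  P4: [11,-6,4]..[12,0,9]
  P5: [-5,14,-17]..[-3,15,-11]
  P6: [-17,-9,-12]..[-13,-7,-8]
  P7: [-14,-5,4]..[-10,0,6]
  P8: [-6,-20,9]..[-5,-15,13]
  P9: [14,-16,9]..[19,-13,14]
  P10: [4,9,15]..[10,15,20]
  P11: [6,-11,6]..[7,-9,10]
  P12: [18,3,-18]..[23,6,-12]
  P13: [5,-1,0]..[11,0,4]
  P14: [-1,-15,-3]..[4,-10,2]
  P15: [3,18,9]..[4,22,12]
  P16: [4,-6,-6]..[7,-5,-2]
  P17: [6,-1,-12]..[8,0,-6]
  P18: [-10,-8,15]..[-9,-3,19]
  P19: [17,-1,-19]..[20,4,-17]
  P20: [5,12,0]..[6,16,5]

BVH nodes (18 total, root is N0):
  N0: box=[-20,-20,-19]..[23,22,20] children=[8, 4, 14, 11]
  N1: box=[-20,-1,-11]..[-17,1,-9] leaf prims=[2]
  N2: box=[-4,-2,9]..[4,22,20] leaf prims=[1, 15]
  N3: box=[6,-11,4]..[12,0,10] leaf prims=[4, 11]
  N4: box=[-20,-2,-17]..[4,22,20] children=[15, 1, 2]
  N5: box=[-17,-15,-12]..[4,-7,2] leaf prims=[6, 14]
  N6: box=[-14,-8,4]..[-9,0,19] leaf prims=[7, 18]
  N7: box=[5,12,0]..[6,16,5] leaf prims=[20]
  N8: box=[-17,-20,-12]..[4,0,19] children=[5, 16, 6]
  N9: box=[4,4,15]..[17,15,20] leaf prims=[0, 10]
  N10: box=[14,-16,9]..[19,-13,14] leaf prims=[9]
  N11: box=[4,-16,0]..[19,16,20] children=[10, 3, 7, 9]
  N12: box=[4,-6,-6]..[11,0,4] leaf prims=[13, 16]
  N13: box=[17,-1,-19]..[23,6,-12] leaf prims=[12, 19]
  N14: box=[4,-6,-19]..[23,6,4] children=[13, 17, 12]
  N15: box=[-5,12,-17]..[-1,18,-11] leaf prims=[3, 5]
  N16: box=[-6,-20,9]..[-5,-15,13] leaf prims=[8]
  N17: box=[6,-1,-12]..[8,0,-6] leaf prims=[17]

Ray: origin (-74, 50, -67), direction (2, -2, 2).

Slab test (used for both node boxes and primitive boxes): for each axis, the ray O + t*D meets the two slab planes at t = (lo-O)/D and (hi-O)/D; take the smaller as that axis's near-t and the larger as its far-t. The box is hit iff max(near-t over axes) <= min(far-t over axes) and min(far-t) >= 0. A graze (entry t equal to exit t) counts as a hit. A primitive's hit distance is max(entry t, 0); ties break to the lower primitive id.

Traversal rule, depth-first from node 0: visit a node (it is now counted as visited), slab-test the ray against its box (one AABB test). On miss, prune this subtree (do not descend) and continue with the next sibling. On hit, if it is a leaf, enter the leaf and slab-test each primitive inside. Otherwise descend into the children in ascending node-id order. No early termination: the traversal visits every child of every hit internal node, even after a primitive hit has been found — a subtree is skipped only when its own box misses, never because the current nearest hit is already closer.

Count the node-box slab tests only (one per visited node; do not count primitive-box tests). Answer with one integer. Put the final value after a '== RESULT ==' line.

Traverse from the root:
N0 x:[27,97/2] y:[14,35] z:[24,87/2] -> hit [27,35], descend [4, 8, 11, 14]
  N4 x:[27,39] y:[14,26] z:[25,87/2] -> miss, prune
  N8 x:[57/2,39] y:[25,35] z:[55/2,43] -> hit [57/2,35], descend [5, 6, 16]
    N5 x:[57/2,39] y:[57/2,65/2] z:[55/2,69/2] -> hit [57/2,65/2] leaf, test {P6@t=57/2, P14(miss)}
    N6 x:[30,65/2] y:[25,29] z:[71/2,43] -> miss, prune
    N16 x:[34,69/2] y:[65/2,35] z:[38,40] -> miss, prune
  N11 x:[39,93/2] y:[17,33] z:[67/2,87/2] -> miss, prune
  N14 x:[39,97/2] y:[22,28] z:[24,71/2] -> miss, prune

Visited [0, 4, 8, 5, 6, 16, 11, 14]. Tests: 8 box, 1 leaf. Nearest: P6.

== RESULT ==
8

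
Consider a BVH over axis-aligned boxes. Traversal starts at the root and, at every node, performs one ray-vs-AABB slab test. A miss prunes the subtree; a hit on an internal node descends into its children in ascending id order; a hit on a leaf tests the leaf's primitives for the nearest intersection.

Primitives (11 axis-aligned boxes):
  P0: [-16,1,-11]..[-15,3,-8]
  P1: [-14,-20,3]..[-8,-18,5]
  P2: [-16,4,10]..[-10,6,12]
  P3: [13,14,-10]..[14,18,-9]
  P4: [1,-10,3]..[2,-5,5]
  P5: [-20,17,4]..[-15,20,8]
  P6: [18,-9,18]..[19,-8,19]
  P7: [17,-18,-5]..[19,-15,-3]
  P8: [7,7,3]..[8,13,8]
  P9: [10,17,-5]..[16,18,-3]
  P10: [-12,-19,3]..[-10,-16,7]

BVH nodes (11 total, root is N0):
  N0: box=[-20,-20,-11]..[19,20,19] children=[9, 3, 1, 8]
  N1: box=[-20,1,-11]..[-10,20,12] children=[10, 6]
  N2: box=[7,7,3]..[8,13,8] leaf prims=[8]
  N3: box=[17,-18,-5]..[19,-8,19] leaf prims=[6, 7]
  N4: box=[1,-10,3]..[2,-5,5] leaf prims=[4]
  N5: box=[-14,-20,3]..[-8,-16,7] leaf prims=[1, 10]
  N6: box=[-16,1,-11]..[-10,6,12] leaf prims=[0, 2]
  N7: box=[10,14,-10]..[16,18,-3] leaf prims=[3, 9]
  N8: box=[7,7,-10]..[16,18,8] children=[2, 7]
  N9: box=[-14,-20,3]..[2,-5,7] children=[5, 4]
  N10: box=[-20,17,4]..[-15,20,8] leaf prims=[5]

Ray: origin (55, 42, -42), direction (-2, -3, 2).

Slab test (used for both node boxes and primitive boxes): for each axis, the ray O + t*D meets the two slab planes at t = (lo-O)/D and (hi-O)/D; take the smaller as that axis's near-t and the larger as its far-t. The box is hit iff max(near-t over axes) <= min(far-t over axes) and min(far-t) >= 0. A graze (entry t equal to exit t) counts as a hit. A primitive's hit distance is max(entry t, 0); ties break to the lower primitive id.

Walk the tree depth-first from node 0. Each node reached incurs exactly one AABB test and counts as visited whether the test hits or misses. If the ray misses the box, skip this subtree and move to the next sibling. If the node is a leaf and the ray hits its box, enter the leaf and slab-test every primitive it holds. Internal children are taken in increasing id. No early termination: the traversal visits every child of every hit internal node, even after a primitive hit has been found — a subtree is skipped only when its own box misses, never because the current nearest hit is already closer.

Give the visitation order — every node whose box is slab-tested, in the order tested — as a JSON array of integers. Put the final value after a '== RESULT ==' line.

Trace the traversal:
N0 x:[18,75/2] y:[22/3,62/3] z:[31/2,61/2] -> hit [18,62/3], descend [1, 3, 8, 9]
  N1 x:[65/2,75/2] y:[22/3,41/3] z:[31/2,27] -> miss, prune
  N3 x:[18,19] y:[50/3,20] z:[37/2,61/2] -> hit [37/2,19] leaf, test {P6(miss), P7@t=19}
  N8 x:[39/2,24] y:[8,35/3] z:[16,25] -> miss, prune
  N9 x:[53/2,69/2] y:[47/3,62/3] z:[45/2,49/2] -> miss, prune

Summary -> nodes [0, 1, 3, 8, 9]; box-tests=5; leaf-entries=1; first=P7

== RESULT ==
[0, 1, 3, 8, 9]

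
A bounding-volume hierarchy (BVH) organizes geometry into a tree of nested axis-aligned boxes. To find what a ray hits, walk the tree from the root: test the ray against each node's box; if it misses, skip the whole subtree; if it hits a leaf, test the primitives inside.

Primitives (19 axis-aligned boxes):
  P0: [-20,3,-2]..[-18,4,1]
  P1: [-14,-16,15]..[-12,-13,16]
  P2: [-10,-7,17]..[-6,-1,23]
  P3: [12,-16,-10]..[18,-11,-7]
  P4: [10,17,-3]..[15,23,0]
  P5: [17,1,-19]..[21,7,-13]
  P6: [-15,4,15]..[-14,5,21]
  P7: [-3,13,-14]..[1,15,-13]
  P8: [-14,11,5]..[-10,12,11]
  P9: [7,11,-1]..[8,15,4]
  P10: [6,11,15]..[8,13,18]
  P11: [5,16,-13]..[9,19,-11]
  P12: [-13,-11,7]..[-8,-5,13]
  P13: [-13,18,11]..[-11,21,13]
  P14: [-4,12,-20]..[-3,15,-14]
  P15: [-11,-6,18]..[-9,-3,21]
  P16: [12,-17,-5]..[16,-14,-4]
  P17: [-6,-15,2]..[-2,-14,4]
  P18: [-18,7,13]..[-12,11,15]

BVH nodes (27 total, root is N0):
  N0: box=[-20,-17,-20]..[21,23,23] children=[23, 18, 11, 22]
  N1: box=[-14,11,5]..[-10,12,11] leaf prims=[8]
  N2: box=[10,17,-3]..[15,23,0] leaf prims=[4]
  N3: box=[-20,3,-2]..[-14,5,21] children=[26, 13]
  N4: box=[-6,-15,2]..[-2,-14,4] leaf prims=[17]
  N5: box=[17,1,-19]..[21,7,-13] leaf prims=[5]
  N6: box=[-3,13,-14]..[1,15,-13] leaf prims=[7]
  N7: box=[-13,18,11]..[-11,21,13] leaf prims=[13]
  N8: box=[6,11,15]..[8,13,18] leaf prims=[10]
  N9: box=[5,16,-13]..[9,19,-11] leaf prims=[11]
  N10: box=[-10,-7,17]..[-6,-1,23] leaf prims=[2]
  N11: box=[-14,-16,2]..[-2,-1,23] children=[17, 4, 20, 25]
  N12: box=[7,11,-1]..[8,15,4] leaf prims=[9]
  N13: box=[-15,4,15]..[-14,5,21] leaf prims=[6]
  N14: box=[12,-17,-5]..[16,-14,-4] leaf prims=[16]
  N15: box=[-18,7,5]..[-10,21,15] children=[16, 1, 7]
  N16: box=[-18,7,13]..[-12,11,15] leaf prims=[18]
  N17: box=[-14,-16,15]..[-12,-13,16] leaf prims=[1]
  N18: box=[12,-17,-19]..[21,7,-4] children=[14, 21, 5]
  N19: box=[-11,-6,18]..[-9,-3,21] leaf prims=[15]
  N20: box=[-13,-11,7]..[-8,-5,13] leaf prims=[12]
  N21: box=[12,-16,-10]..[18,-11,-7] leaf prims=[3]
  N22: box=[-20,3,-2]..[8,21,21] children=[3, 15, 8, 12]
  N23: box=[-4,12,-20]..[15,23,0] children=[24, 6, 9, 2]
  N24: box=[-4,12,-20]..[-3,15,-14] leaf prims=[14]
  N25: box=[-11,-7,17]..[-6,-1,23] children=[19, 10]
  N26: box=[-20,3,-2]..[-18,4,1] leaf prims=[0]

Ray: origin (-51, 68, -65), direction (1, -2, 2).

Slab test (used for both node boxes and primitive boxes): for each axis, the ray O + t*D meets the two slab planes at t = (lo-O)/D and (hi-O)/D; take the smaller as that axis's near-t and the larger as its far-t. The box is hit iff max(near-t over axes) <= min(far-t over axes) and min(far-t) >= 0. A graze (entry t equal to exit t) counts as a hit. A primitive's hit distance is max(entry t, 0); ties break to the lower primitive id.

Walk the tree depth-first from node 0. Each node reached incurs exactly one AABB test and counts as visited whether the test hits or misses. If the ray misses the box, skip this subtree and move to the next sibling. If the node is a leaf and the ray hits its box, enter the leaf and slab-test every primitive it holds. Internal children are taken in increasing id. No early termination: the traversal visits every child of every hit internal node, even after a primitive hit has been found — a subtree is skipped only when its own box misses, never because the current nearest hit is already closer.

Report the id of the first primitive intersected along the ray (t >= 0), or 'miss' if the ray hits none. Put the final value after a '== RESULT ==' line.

Walk:
N0 x:[31,72] y:[45/2,85/2] z:[45/2,44] -> hit [31,85/2], descend [11, 18, 22, 23]
  N11 x:[37,49] y:[69/2,42] z:[67/2,44] -> hit [37,42], descend [4, 17, 20, 25]
    N4 x:[45,49] y:[41,83/2] z:[67/2,69/2] -> miss, prune
    N17 x:[37,39] y:[81/2,42] z:[40,81/2] -> miss, prune
    N20 x:[38,43] y:[73/2,79/2] z:[36,39] -> hit [38,39] leaf, test {P12@t=38}
    N25 x:[40,45] y:[69/2,75/2] z:[41,44] -> miss, prune
  N18 x:[63,72] y:[61/2,85/2] z:[23,61/2] -> miss, prune
  N22 x:[31,59] y:[47/2,65/2] z:[63/2,43] -> hit [63/2,65/2], descend [3, 8, 12, 15]
    N3 x:[31,37] y:[63/2,65/2] z:[63/2,43] -> hit [63/2,65/2], descend [13, 26]
      N13 x:[36,37] y:[63/2,32] z:[40,43] -> miss, prune
      N26 x:[31,33] y:[32,65/2] z:[63/2,33] -> hit [32,65/2] leaf, test {P0@t=32}
    N8 x:[57,59] y:[55/2,57/2] z:[40,83/2] -> miss, prune
    N12 x:[58,59] y:[53/2,57/2] z:[32,69/2] -> miss, prune
    N15 x:[33,41] y:[47/2,61/2] z:[35,40] -> miss, prune
  N23 x:[47,66] y:[45/2,28] z:[45/2,65/2] -> miss, prune

Visited [0, 11, 4, 17, 20, 25, 18, 22, 3, 13, 26, 8, 12, 15, 23]. Tests: 15 box, 2 leaf. Nearest: P0.

== RESULT ==
0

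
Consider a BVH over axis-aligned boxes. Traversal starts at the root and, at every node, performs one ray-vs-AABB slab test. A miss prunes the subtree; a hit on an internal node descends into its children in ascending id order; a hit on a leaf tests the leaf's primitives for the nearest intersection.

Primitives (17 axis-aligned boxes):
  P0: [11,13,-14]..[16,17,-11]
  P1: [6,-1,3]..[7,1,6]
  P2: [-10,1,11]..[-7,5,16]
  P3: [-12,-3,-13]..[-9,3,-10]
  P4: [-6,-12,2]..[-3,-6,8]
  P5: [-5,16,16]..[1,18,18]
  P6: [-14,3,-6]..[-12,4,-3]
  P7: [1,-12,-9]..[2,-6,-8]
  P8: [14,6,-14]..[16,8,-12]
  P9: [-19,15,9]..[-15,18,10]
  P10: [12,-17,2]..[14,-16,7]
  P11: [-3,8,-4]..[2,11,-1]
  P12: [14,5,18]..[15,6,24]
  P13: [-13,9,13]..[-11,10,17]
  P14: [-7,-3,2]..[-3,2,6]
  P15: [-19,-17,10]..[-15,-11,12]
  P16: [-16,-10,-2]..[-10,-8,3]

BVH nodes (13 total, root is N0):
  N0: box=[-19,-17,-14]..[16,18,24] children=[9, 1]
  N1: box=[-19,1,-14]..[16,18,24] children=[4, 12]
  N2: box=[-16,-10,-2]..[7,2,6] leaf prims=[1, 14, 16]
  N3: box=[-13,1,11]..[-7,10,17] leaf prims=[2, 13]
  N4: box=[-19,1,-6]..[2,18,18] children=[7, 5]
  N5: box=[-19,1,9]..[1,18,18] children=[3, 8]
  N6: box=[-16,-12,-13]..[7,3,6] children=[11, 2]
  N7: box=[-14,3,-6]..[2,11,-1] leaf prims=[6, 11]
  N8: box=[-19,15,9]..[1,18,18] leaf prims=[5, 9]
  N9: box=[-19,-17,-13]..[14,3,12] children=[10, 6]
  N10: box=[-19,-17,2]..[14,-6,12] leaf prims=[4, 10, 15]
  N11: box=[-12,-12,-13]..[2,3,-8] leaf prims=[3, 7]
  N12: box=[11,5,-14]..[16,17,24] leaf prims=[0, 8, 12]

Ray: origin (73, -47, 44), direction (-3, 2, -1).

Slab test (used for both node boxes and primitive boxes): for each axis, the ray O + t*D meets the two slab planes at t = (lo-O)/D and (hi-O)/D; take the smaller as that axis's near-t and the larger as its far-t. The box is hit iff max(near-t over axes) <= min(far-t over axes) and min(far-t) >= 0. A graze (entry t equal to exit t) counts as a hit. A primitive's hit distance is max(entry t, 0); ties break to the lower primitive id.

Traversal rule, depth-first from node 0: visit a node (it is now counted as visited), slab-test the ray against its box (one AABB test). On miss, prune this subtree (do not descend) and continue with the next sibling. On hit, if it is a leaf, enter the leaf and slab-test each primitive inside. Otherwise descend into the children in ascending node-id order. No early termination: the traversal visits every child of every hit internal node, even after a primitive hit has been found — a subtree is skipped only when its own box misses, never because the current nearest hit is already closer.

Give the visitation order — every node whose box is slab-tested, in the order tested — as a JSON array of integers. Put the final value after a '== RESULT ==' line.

Trace the traversal:
N0 x:[19,92/3] y:[15,65/2] z:[20,58] -> hit [20,92/3], descend [1, 9]
  N1 x:[19,92/3] y:[24,65/2] z:[20,58] -> hit [24,92/3], descend [4, 12]
    N4 x:[71/3,92/3] y:[24,65/2] z:[26,50] -> hit [26,92/3], descend [5, 7]
      N5 x:[24,92/3] y:[24,65/2] z:[26,35] -> hit [26,92/3], descend [3, 8]
        N3 x:[80/3,86/3] y:[24,57/2] z:[27,33] -> hit [27,57/2] leaf, test {P2(miss), P13@t=28}
        N8 x:[24,92/3] y:[31,65/2] z:[26,35] -> miss, prune
      N7 x:[71/3,29] y:[25,29] z:[45,50] -> miss, prune
    N12 x:[19,62/3] y:[26,32] z:[20,58] -> miss, prune
  N9 x:[59/3,92/3] y:[15,25] z:[32,57] -> miss, prune

9 AABB tests over nodes [0, 1, 4, 5, 3, 8, 7, 12, 9]; 1 leaf entered; closest P13.

== RESULT ==
[0, 1, 4, 5, 3, 8, 7, 12, 9]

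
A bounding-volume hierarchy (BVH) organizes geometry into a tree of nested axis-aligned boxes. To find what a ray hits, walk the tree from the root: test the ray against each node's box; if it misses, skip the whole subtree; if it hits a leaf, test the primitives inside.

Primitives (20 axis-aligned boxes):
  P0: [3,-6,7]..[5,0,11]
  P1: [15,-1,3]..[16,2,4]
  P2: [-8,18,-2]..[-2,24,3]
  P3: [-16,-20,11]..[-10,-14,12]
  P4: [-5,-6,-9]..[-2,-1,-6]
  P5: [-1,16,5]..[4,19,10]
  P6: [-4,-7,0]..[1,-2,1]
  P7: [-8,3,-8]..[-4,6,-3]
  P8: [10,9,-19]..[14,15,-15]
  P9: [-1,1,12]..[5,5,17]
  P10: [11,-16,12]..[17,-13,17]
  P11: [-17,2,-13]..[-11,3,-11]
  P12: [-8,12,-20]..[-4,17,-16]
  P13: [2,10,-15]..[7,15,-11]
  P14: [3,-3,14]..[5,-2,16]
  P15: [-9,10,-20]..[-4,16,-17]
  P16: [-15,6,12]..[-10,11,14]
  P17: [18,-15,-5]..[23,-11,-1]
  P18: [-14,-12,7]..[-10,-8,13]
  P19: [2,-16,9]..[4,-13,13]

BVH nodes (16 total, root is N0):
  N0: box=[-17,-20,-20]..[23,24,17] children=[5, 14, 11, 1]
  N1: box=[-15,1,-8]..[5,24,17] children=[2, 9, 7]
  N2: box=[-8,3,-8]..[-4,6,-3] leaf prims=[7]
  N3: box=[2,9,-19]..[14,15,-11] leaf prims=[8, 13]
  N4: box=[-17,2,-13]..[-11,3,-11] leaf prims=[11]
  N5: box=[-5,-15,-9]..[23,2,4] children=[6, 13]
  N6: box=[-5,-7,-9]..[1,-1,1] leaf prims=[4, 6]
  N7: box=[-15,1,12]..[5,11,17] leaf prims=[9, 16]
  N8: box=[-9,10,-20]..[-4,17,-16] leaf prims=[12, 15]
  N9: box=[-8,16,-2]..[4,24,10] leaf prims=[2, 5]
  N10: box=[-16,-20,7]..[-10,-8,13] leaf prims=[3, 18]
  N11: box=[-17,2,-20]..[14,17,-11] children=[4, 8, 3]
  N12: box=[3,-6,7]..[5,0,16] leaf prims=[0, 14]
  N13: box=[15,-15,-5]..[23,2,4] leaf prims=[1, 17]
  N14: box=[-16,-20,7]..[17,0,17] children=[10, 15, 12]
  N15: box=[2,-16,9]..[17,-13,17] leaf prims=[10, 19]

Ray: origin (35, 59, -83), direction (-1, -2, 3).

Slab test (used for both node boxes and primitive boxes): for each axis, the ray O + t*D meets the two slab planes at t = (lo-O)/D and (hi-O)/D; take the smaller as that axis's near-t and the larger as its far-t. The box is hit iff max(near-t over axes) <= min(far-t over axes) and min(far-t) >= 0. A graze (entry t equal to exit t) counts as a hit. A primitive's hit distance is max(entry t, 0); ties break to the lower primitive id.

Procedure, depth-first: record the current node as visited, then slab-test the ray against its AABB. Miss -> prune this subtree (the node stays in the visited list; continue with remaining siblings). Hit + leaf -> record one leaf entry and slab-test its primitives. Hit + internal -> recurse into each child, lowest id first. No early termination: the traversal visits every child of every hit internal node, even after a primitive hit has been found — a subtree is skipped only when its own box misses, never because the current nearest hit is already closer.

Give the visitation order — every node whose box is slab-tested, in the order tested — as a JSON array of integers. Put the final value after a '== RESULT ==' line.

Traverse from the root:
N0 x:[12,52] y:[35/2,79/2] z:[21,100/3] -> hit [21,100/3], descend [1, 5, 11, 14]
  N1 x:[30,50] y:[35/2,29] z:[25,100/3] -> miss, prune
  N5 x:[12,40] y:[57/2,37] z:[74/3,29] -> hit [57/2,29], descend [6, 13]
    N6 x:[34,40] y:[30,33] z:[74/3,28] -> miss, prune
    N13 x:[12,20] y:[57/2,37] z:[26,29] -> miss, prune
  N11 x:[21,52] y:[21,57/2] z:[21,24] -> hit [21,24], descend [3, 4, 8]
    N3 x:[21,33] y:[22,25] z:[64/3,24] -> hit [22,24] leaf, test {P8@t=22, P13(miss)}
    N4 x:[46,52] y:[28,57/2] z:[70/3,24] -> miss, prune
    N8 x:[39,44] y:[21,49/2] z:[21,67/3] -> miss, prune
  N14 x:[18,51] y:[59/2,79/2] z:[30,100/3] -> hit [30,100/3], descend [10, 12, 15]
    N10 x:[45,51] y:[67/2,79/2] z:[30,32] -> miss, prune
    N12 x:[30,32] y:[59/2,65/2] z:[30,33] -> hit [30,32] leaf, test {P0@t=30, P14(miss)}
    N15 x:[18,33] y:[36,75/2] z:[92/3,100/3] -> miss, prune

order=[0, 1, 5, 6, 13, 11, 3, 4, 8, 14, 10, 12, 15]  |boxes|=13  |leaves|=2  hit=P8

== RESULT ==
[0, 1, 5, 6, 13, 11, 3, 4, 8, 14, 10, 12, 15]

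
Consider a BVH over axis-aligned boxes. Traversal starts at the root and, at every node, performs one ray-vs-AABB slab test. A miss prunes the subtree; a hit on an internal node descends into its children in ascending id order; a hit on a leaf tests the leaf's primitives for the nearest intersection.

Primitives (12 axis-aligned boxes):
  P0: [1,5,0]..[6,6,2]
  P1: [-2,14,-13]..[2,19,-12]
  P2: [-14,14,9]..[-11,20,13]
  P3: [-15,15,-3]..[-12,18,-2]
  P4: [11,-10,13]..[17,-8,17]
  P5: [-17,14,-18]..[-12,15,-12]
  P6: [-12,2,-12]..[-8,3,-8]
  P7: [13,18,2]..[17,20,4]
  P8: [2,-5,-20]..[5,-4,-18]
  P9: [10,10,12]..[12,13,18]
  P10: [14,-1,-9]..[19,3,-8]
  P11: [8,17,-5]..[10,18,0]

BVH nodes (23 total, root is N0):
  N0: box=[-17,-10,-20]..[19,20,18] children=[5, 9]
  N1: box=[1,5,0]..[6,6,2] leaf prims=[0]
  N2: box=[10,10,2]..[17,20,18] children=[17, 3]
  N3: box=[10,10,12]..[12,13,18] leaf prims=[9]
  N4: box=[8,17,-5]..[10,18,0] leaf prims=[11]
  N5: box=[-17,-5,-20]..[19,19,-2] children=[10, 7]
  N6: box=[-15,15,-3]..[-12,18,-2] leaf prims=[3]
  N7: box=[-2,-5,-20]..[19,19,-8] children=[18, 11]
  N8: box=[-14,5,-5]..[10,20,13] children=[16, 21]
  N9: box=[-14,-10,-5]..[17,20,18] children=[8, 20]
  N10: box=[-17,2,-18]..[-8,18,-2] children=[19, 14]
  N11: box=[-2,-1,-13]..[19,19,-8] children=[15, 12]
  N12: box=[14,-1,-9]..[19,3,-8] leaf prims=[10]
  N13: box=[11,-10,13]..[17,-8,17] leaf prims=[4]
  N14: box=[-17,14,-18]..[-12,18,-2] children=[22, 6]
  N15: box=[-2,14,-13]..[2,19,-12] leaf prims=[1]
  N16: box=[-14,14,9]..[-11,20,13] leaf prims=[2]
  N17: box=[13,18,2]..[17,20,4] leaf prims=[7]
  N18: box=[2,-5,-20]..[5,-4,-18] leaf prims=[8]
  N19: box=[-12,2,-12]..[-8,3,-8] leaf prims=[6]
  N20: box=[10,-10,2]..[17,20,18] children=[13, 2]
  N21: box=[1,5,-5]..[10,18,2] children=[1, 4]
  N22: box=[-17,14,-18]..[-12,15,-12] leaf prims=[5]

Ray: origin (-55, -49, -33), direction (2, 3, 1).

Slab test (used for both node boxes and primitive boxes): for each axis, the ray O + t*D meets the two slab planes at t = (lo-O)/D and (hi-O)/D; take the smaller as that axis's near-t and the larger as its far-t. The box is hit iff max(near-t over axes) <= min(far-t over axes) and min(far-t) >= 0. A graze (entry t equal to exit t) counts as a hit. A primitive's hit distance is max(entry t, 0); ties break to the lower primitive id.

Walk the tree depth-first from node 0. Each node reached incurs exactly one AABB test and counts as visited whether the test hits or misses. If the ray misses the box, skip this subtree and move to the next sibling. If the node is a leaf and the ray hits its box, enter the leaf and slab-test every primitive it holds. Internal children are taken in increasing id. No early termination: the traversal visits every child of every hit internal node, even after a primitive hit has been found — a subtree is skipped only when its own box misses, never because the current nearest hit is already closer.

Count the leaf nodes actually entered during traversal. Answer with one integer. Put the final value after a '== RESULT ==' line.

Traverse from the root:
N0 x:[19,37] y:[13,23] z:[13,51] -> hit [19,23], descend [5, 9]
  N5 x:[19,37] y:[44/3,68/3] z:[13,31] -> hit [19,68/3], descend [7, 10]
    N7 x:[53/2,37] y:[44/3,68/3] z:[13,25] -> miss, prune
    N10 x:[19,47/2] y:[17,67/3] z:[15,31] -> hit [19,67/3], descend [14, 19]
      N14 x:[19,43/2] y:[21,67/3] z:[15,31] -> hit [21,43/2], descend [6, 22]
        N6 x:[20,43/2] y:[64/3,67/3] z:[30,31] -> miss, prune
        N22 x:[19,43/2] y:[21,64/3] z:[15,21] -> hit [21,21] leaf, test {P5@t=21}
      N19 x:[43/2,47/2] y:[17,52/3] z:[21,25] -> miss, prune
  N9 x:[41/2,36] y:[13,23] z:[28,51] -> miss, prune

Summary -> nodes [0, 5, 7, 10, 14, 6, 22, 19, 9]; box-tests=9; leaf-entries=1; first=P5

== RESULT ==
1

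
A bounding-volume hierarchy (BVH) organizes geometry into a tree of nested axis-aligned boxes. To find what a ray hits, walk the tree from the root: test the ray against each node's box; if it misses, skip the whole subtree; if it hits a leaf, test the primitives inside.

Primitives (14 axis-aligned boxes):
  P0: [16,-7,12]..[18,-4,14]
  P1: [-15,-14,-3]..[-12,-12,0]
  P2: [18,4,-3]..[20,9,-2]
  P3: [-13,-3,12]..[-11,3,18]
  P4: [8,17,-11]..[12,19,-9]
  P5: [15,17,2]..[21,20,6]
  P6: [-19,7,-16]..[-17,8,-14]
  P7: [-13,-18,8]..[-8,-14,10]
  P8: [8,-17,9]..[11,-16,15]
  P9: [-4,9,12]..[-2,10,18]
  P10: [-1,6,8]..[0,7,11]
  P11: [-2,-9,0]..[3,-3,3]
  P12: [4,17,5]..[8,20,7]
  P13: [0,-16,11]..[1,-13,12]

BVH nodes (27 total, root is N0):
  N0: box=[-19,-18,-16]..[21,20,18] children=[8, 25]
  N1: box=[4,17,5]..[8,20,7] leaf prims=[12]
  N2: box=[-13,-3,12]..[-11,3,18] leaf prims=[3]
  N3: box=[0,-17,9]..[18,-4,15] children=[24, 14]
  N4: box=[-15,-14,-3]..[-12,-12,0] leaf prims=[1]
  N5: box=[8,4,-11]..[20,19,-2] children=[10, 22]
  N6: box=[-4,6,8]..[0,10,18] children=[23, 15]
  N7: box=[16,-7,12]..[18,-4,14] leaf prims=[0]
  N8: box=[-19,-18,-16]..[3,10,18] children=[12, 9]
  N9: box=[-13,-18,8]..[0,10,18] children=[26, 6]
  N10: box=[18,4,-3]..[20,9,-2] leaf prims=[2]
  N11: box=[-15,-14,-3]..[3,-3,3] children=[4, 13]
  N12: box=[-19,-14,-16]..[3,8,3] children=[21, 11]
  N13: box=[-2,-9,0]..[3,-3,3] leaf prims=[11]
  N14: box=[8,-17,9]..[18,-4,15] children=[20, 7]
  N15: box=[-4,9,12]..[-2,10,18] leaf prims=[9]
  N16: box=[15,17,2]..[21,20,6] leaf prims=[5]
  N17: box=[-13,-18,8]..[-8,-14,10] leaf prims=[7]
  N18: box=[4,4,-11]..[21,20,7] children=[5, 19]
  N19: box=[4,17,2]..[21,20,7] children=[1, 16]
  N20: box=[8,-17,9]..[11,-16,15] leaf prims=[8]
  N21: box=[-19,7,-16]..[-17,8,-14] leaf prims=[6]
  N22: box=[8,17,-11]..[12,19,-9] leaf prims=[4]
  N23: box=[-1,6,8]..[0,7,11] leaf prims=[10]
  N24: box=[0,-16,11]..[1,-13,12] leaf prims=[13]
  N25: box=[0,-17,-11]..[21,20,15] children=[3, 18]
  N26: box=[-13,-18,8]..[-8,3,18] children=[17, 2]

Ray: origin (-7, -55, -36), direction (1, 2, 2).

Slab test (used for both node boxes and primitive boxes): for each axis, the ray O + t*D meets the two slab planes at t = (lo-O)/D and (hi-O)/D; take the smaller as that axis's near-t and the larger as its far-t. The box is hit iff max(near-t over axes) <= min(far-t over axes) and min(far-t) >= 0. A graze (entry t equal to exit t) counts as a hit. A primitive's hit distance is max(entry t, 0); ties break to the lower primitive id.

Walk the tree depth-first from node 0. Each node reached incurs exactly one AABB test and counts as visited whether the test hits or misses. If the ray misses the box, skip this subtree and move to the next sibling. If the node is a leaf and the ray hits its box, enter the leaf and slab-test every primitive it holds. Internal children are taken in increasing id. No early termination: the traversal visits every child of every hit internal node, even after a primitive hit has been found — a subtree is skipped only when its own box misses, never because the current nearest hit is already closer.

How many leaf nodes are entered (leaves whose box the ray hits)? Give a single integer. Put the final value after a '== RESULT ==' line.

Trace the traversal:
N0 x:[-12,28] y:[37/2,75/2] z:[10,27] -> hit [37/2,27], descend [8, 25]
  N8 x:[-12,10] y:[37/2,65/2] z:[10,27] -> miss, prune
  N25 x:[7,28] y:[19,75/2] z:[25/2,51/2] -> hit [19,51/2], descend [3, 18]
    N3 x:[7,25] y:[19,51/2] z:[45/2,51/2] -> hit [45/2,25], descend [14, 24]
      N14 x:[15,25] y:[19,51/2] z:[45/2,51/2] -> hit [45/2,25], descend [7, 20]
        N7 x:[23,25] y:[24,51/2] z:[24,25] -> hit [24,25] leaf, test {P0@t=24}
        N20 x:[15,18] y:[19,39/2] z:[45/2,51/2] -> miss, prune
      N24 x:[7,8] y:[39/2,21] z:[47/2,24] -> miss, prune
    N18 x:[11,28] y:[59/2,75/2] z:[25/2,43/2] -> miss, prune

Visited [0, 8, 25, 3, 14, 7, 20, 24, 18]. Tests: 9 box, 1 leaf. Nearest: P0.

== RESULT ==
1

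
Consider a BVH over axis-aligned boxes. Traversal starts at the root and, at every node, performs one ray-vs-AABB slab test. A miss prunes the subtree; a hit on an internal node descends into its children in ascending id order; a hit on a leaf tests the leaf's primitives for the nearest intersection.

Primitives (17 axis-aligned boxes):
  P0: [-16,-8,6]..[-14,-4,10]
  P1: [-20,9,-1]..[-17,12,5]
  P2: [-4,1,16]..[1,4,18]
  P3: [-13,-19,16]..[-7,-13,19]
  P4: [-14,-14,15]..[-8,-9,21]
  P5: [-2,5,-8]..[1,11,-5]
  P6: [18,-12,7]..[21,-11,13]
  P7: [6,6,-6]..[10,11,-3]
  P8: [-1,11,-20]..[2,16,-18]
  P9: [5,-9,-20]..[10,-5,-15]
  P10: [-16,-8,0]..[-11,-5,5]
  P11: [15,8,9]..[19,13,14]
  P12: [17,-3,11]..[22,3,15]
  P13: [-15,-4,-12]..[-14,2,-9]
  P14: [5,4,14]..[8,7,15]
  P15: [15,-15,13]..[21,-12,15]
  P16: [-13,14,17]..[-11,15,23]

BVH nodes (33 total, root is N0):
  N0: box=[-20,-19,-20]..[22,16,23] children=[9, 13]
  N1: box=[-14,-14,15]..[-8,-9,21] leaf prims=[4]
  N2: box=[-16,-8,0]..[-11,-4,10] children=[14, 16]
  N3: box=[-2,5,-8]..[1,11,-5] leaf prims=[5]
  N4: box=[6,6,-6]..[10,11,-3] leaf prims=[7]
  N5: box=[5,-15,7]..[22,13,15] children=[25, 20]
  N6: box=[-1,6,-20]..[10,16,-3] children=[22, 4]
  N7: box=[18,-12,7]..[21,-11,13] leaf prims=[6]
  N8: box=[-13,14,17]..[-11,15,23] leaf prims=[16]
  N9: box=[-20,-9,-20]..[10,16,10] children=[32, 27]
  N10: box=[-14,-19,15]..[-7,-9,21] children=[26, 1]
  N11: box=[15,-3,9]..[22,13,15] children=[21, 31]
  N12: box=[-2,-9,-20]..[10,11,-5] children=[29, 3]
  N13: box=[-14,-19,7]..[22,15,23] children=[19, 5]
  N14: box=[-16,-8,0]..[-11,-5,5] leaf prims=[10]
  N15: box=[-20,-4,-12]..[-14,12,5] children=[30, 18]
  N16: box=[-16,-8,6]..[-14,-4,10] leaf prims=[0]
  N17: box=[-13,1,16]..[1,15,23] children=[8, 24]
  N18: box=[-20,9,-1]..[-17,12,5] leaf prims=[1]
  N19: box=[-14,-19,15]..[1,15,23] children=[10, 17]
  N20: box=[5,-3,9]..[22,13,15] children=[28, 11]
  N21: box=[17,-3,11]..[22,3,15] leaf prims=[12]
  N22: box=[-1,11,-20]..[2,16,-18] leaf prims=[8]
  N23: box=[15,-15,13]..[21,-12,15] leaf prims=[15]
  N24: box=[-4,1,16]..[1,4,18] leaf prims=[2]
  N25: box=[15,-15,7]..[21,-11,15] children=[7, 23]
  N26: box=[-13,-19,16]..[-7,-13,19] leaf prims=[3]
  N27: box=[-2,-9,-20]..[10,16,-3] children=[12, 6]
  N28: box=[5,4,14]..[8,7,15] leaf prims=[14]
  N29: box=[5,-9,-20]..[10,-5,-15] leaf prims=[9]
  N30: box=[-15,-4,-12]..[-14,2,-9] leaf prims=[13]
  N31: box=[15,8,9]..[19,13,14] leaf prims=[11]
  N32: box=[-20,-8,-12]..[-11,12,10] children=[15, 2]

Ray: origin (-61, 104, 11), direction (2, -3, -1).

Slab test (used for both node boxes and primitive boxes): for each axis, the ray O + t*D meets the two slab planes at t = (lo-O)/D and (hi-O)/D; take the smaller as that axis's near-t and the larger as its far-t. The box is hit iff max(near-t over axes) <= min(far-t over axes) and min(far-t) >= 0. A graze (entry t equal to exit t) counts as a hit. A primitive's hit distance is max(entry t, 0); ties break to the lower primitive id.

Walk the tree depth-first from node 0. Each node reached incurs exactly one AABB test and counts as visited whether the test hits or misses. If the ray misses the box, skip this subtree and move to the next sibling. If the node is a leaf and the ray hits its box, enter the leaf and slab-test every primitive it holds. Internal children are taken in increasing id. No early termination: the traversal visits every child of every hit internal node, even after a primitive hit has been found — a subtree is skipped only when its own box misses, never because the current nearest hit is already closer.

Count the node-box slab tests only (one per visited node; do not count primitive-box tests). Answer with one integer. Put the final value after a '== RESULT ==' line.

Walk:
N0 x:[41/2,83/2] y:[88/3,41] z:[-12,31] -> hit [88/3,31], descend [9, 13]
  N9 x:[41/2,71/2] y:[88/3,113/3] z:[1,31] -> hit [88/3,31], descend [27, 32]
    N27 x:[59/2,71/2] y:[88/3,113/3] z:[14,31] -> hit [59/2,31], descend [6, 12]
      N6 x:[30,71/2] y:[88/3,98/3] z:[14,31] -> hit [30,31], descend [4, 22]
        N4 x:[67/2,71/2] y:[31,98/3] z:[14,17] -> miss, prune
        N22 x:[30,63/2] y:[88/3,31] z:[29,31] -> hit [30,31] leaf, test {P8@t=30}
      N12 x:[59/2,71/2] y:[31,113/3] z:[16,31] -> hit [31,31], descend [3, 29]
        N3 x:[59/2,31] y:[31,33] z:[16,19] -> miss, prune
        N29 x:[33,71/2] y:[109/3,113/3] z:[26,31] -> miss, prune
    N32 x:[41/2,25] y:[92/3,112/3] z:[1,23] -> miss, prune
  N13 x:[47/2,83/2] y:[89/3,41] z:[-12,4] -> miss, prune

11 AABB tests over nodes [0, 9, 27, 6, 4, 22, 12, 3, 29, 32, 13]; 1 leaf entered; closest P8.

== RESULT ==
11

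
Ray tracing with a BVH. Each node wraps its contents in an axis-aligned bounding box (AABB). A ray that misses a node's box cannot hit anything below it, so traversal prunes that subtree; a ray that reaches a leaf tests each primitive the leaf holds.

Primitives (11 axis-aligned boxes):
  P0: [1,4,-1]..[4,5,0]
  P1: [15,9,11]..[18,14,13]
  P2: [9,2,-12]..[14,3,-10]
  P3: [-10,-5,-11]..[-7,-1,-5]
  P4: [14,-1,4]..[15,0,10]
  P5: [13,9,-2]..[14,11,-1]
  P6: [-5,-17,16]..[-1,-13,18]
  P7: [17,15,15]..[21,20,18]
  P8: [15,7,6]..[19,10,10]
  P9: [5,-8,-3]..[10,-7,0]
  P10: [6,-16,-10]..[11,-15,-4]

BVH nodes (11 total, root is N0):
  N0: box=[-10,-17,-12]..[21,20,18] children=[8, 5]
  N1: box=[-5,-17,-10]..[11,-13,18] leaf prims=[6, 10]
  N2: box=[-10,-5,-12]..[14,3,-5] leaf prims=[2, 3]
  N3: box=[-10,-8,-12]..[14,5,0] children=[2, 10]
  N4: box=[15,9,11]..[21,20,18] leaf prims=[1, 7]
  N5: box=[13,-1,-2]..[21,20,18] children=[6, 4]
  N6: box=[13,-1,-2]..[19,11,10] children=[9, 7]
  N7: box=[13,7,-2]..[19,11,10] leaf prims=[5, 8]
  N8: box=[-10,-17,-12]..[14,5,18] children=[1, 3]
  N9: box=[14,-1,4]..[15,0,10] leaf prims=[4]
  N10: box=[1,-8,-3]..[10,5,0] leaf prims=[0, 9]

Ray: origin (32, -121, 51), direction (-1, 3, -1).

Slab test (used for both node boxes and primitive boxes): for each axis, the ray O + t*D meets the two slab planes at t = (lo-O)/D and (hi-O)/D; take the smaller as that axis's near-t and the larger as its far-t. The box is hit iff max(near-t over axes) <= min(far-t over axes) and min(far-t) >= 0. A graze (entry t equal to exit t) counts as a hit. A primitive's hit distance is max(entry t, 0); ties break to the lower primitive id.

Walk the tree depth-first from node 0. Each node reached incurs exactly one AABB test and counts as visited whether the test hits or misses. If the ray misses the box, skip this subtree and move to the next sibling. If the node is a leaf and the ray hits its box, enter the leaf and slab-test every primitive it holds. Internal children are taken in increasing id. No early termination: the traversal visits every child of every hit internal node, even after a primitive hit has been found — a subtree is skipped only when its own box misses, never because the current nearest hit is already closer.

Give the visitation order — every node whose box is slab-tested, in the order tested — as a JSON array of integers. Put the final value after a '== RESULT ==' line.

Trace the traversal:
N0 x:[11,42] y:[104/3,47] z:[33,63] -> hit [104/3,42], descend [5, 8]
  N5 x:[11,19] y:[40,47] z:[33,53] -> miss, prune
  N8 x:[18,42] y:[104/3,42] z:[33,63] -> hit [104/3,42], descend [1, 3]
    N1 x:[21,37] y:[104/3,36] z:[33,61] -> hit [104/3,36] leaf, test {P6@t=104/3, P10(miss)}
    N3 x:[18,42] y:[113/3,42] z:[51,63] -> miss, prune

order=[0, 5, 8, 1, 3]  |boxes|=5  |leaves|=1  hit=P6

== RESULT ==
[0, 5, 8, 1, 3]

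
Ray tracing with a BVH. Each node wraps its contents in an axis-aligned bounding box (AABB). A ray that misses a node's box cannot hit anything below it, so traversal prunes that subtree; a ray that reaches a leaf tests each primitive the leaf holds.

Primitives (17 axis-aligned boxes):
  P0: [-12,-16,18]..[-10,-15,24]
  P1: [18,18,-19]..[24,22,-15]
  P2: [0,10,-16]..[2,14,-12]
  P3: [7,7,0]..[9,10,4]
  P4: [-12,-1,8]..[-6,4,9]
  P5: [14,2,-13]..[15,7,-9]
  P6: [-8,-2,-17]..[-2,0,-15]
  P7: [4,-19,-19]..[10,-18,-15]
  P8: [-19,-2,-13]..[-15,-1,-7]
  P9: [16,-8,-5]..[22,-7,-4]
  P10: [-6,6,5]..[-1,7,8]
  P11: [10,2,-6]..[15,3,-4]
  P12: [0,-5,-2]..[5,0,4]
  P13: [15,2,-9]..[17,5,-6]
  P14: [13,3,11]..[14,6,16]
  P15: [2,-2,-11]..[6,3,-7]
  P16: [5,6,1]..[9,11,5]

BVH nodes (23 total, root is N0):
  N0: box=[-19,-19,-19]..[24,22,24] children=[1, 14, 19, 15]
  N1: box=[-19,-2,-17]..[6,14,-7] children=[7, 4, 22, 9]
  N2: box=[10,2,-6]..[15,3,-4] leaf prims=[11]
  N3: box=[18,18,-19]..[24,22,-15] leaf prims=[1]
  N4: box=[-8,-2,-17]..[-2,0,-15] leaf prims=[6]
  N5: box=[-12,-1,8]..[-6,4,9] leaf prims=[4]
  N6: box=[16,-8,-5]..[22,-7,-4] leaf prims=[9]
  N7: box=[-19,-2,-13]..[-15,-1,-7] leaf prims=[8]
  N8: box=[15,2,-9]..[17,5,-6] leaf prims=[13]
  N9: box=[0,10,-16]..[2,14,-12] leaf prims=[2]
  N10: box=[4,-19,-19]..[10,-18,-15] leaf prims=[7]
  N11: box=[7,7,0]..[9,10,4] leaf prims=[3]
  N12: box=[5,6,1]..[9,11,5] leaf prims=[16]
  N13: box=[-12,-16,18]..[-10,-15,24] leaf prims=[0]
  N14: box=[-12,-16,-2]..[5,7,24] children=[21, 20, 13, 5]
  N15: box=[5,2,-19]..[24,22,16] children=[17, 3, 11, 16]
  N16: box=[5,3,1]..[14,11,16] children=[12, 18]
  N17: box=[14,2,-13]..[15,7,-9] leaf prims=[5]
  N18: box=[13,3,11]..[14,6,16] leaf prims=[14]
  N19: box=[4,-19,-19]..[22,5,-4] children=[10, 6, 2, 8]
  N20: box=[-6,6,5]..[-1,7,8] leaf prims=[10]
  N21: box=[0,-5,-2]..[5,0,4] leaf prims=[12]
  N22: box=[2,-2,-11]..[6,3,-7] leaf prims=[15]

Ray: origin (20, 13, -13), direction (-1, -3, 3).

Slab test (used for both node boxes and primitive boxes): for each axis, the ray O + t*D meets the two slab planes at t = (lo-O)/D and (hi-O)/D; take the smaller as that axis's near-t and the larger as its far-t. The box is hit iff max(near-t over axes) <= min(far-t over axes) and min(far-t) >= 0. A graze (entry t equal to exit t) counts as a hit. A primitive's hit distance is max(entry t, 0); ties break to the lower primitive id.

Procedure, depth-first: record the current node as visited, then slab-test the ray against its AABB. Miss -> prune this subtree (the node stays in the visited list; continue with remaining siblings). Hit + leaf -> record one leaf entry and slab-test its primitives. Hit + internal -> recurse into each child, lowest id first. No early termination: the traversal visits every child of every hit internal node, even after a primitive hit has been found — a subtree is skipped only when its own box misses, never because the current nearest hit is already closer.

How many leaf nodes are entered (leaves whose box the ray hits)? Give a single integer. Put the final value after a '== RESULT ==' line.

Traverse from the root:
N0 x:[-4,39] y:[-3,32/3] z:[-2,37/3] -> hit [-2,32/3], descend [1, 14, 15, 19]
  N1 x:[14,39] y:[-1/3,5] z:[-4/3,2] -> miss, prune
  N14 x:[15,32] y:[2,29/3] z:[11/3,37/3] -> miss, prune
  N15 x:[-4,15] y:[-3,11/3] z:[-2,29/3] -> hit [-2,11/3], descend [3, 11, 16, 17]
    N3 x:[-4,2] y:[-3,-5/3] z:[-2,-2/3] -> miss, prune
    N11 x:[11,13] y:[1,2] z:[13/3,17/3] -> miss, prune
    N16 x:[6,15] y:[2/3,10/3] z:[14/3,29/3] -> miss, prune
    N17 x:[5,6] y:[2,11/3] z:[0,4/3] -> miss, prune
  N19 x:[-2,16] y:[8/3,32/3] z:[-2,3] -> hit [8/3,3], descend [2, 6, 8, 10]
    N2 x:[5,10] y:[10/3,11/3] z:[7/3,3] -> miss, prune
    N6 x:[-2,4] y:[20/3,7] z:[8/3,3] -> miss, prune
    N8 x:[3,5] y:[8/3,11/3] z:[4/3,7/3] -> miss, prune
    N10 x:[10,16] y:[31/3,32/3] z:[-2,-2/3] -> miss, prune

Visited [0, 1, 14, 15, 3, 11, 16, 17, 19, 2, 6, 8, 10]. Tests: 13 box, 0 leaf. Nearest: miss.

== RESULT ==
0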